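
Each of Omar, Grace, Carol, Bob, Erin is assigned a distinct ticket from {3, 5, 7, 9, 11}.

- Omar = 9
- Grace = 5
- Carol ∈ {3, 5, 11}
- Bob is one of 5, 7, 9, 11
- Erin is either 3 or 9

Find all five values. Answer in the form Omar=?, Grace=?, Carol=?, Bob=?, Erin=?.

Omar has just one choice, so Omar = 9. Eliminate 9 elsewhere: Bob, Erin.
That leaves Grace = 5. Strike 5 from Carol, Bob.
That leaves Erin = 3. Eliminate 3 elsewhere: Carol.
Carol must be 11 (only option left). Strike 11 from Bob.
Bob's domain is down to {7}, so Bob = 7.

Omar=9, Grace=5, Carol=11, Bob=7, Erin=3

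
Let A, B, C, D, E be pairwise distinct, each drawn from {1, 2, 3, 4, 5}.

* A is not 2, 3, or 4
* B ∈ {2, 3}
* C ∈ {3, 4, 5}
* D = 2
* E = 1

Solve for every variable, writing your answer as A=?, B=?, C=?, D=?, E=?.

A=5, B=3, C=4, D=2, E=1

D has just one choice, so D = 2. Strike 2 from B.
E has just one choice, so E = 1. Remove 1 from A.
A must be 5 (only option left). Strike 5 from C.
B has just one choice, so B = 3. Strike 3 from C.
C's domain is down to {4}, so C = 4.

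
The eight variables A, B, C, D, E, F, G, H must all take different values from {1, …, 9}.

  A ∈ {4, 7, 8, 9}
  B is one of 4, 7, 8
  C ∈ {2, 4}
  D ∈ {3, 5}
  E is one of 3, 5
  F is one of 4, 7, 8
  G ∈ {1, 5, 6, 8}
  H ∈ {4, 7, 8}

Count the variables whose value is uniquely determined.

2

D and E between them cover only {3, 5} — a naked pair. Remove those values from G.
B, F, H share exactly the 3 values {4, 7, 8}; by pigeonhole those values go to them, so strike 4, 7, 8 from A, C, G.
A's domain is down to {9}, so A = 9.
That leaves C = 2.
Determined: A=9, C=2. The other variables each still have more than one consistent value. That makes 2.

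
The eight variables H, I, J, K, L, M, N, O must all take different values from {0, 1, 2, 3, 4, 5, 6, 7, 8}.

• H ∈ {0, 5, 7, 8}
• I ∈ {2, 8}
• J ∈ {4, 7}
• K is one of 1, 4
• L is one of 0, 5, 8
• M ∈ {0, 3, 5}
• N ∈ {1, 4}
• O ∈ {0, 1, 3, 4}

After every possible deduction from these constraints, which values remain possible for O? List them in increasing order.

0, 3

The 8 variables draw from only 8 values {0, 1, 2, 3, 4, 5, 7, 8}, so each is used; only I can be 2, hence I = 2.
K and N between them cover only {1, 4} — a naked pair. Remove those values from J, O.
That leaves J = 7. So H can't be 7.
No further eliminations apply; O can still be any of 0, 3.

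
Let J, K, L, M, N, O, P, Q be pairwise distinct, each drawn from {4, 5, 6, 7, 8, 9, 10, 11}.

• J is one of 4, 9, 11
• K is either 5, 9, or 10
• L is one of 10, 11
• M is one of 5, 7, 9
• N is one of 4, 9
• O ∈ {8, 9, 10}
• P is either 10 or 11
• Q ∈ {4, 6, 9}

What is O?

8

The 8 variables together cover exactly {4, 5, 6, 7, 8, 9, 10, 11} — 8 values for 8 variables — and 6 appears only in Q's list, so Q = 6.
The 7 still-open variables draw from only 7 values {4, 5, 7, 8, 9, 10, 11}, so each is used; only M can be 7, hence M = 7.
Among the 6 still-open variables, 5 fits only K (and all 6 values in {4, 5, 8, 9, 10, 11} must be used), so K = 5.
The 5 still-open variables draw from only 5 values {4, 8, 9, 10, 11}, so each is used; only O can be 8, hence O = 8.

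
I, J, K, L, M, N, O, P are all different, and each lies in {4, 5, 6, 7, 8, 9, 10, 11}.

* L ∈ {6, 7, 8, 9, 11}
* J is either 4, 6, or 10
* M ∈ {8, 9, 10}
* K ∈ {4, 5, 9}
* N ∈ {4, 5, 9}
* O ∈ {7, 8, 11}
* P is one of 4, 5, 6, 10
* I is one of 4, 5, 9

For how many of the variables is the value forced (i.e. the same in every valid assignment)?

I, K, N share exactly the 3 values {4, 5, 9}; by pigeonhole those values go to them, so strike 4, 5, 9 from J, L, M, P.
J and P between them cover only {6, 10} — a naked pair. Remove those values from L, M.
M must be 8 (only option left). Strike 8 from L, O.
Determined: M=8. The other variables each still have more than one consistent value. That makes 1.

1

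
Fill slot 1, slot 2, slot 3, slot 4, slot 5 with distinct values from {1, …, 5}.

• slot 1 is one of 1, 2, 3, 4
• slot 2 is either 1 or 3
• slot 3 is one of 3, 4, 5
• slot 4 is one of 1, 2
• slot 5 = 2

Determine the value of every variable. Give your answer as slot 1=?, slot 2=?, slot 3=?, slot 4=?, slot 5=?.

slot 5's domain is down to {2}, so slot 5 = 2. So slot 1, slot 4 can't be 2.
That leaves slot 4 = 1. Remove 1 from slot 1, slot 2.
slot 2 has just one choice, so slot 2 = 3. Eliminate 3 elsewhere: slot 1, slot 3.
slot 1 must be 4 (only option left). Eliminate 4 elsewhere: slot 3.
That leaves slot 3 = 5.

slot 1=4, slot 2=3, slot 3=5, slot 4=1, slot 5=2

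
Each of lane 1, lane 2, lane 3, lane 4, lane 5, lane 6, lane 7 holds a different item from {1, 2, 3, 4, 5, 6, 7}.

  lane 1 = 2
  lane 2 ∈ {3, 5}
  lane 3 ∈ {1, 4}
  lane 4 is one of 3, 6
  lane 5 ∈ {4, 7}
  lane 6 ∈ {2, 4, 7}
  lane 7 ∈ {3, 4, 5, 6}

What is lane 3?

1

lane 1 must be 2 (only option left). Eliminate 2 elsewhere: lane 6.
Among the 6 still-open variables, 1 fits only lane 3 (and all 6 values in {1, 3, 4, 5, 6, 7} must be used), so lane 3 = 1.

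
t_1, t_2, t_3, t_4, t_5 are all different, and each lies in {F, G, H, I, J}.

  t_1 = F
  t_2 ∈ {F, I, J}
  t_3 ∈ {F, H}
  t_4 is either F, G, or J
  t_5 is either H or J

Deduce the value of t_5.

t_1 must be F (only option left). Strike F from t_2, t_3, t_4.
t_3 must be H (only option left). So t_5 can't be H.
So t_5 = J.

J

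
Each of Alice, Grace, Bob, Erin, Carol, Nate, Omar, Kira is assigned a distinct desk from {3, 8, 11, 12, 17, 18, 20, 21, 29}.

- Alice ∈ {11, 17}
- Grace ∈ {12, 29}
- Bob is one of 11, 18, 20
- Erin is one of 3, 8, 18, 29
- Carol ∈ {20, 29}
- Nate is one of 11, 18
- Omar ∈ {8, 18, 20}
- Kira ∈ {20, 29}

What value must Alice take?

17

The 8 variables together cover exactly {3, 8, 11, 12, 17, 18, 20, 29} — 8 values for 8 variables — and 3 appears only in Erin's list, so Erin = 3.
The 7 still-open variables together cover exactly {8, 11, 12, 17, 18, 20, 29} — 7 values for 7 variables — and 8 appears only in Omar's list, so Omar = 8.
The 6 still-open variables together cover exactly {11, 12, 17, 18, 20, 29} — 6 values for 6 variables — and 12 appears only in Grace's list, so Grace = 12.
Among the 5 still-open variables, 17 fits only Alice (and all 5 values in {11, 17, 18, 20, 29} must be used), so Alice = 17.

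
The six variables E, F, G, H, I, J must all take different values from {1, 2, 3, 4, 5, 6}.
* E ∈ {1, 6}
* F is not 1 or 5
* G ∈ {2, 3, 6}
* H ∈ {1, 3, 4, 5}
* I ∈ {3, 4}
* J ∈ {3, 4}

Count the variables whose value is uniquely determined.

The 6 variables together cover exactly {1, 2, 3, 4, 5, 6} — 6 values for 6 variables — and 5 appears only in H's list, so H = 5.
The 5 still-open variables together cover exactly {1, 2, 3, 4, 6} — 5 values for 5 variables — and 1 appears only in E's list, so E = 1.
The 2 variables I and J are confined to {3, 4}, which locks those values in; drop them from F, G.
Determined: E=1, H=5. The other variables each still have more than one consistent value. That makes 2.

2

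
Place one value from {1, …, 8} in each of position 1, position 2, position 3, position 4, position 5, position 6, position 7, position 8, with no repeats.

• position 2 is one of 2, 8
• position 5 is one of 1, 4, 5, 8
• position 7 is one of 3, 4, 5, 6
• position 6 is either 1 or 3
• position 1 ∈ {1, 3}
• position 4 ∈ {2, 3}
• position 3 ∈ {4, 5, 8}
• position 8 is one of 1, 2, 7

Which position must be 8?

position 2

Among the 8 variables, 6 fits only position 7 (and all 8 values in {1, 2, 3, 4, 5, 6, 7, 8} must be used), so position 7 = 6.
The 7 still-open variables together cover exactly {1, 2, 3, 4, 5, 7, 8} — 7 values for 7 variables — and 7 appears only in position 8's list, so position 8 = 7.
position 1 and position 6 between them cover only {1, 3} — a naked pair. Remove those values from position 4, position 5.
position 4's domain is down to {2}, so position 4 = 2. Eliminate 2 elsewhere: position 2.
So 8 goes to position 2.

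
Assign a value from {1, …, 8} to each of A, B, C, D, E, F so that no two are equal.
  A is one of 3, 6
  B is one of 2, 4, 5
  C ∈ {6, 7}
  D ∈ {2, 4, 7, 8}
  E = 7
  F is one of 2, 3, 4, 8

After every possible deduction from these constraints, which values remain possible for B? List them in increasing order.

2, 4, 5

E must be 7 (only option left). Eliminate 7 elsewhere: C, D.
C's domain is down to {6}, so C = 6. Remove 6 from A.
A must be 3 (only option left). Remove 3 from F.
No further eliminations apply; B can still be any of 2, 4, 5.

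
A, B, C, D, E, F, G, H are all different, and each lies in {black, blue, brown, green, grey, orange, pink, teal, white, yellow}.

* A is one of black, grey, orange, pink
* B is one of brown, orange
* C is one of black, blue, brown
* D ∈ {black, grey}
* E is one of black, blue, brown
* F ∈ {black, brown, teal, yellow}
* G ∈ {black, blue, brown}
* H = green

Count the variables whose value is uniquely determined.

H must be green (only option left).
The 3 variables C, E, G are confined to {black, blue, brown}, which locks those values in; drop them from A, B, D, F.
B's domain is down to {orange}, so B = orange. Remove orange from A.
That leaves D = grey. Remove grey from A.
A's domain is down to {pink}, so A = pink.
Determined: A=pink, B=orange, D=grey, H=green. The other variables each still have more than one consistent value. That makes 4.

4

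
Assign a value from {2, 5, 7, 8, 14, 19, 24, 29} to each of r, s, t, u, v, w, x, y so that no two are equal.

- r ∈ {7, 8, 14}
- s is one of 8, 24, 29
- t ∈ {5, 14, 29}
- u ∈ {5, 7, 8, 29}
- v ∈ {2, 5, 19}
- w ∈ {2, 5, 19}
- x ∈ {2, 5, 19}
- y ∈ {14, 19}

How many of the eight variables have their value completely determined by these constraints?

3

Among the 8 variables, 24 fits only s (and all 8 values in {2, 5, 7, 8, 14, 19, 24, 29} must be used), so s = 24.
The 3 variables v, w, x are confined to {2, 5, 19}, which locks those values in; drop them from t, u, y.
y must be 14 (only option left). So r, t can't be 14.
t has just one choice, so t = 29. Strike 29 from u.
Determined: s=24, t=29, y=14. The other variables each still have more than one consistent value. That makes 3.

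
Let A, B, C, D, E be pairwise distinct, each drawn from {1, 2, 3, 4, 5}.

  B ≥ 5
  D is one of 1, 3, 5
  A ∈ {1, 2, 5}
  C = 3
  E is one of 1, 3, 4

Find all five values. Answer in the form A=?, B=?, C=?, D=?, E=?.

A=2, B=5, C=3, D=1, E=4

B's domain is down to {5}, so B = 5. Eliminate 5 elsewhere: A, D.
C must be 3 (only option left). Eliminate 3 elsewhere: D, E.
D has just one choice, so D = 1. Eliminate 1 elsewhere: A, E.
E has just one choice, so E = 4.
A must be 2 (only option left).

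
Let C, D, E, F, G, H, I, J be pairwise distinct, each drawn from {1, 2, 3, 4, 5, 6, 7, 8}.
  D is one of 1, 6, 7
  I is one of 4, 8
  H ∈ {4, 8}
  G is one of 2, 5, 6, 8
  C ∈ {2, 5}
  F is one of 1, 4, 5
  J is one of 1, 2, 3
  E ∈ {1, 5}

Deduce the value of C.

Among the 8 variables, 3 fits only J (and all 8 values in {1, 2, 3, 4, 5, 6, 7, 8} must be used), so J = 3.
Among the 7 still-open variables, 7 fits only D (and all 7 values in {1, 2, 4, 5, 6, 7, 8} must be used), so D = 7.
Among the 6 still-open variables, 6 fits only G (and all 6 values in {1, 2, 4, 5, 6, 8} must be used), so G = 6.
The 5 still-open variables together cover exactly {1, 2, 4, 5, 8} — 5 values for 5 variables — and 2 appears only in C's list, so C = 2.

2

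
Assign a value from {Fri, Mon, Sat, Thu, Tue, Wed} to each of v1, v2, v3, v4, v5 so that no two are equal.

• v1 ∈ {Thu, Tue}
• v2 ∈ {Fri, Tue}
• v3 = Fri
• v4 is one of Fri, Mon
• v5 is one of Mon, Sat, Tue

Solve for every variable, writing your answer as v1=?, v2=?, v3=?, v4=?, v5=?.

v1=Thu, v2=Tue, v3=Fri, v4=Mon, v5=Sat

v3's domain is down to {Fri}, so v3 = Fri. Remove Fri from v2, v4.
v4 must be Mon (only option left). Remove Mon from v5.
v2 has just one choice, so v2 = Tue. So v1, v5 can't be Tue.
That leaves v5 = Sat.
v1 must be Thu (only option left).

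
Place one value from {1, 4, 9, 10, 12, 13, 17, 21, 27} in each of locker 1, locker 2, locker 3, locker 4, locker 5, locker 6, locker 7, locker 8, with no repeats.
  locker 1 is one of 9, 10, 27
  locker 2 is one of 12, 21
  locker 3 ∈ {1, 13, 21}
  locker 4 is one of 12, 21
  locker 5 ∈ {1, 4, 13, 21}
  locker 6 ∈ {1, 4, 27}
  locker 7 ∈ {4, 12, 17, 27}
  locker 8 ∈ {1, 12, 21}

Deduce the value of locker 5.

locker 2 and locker 4 between them cover only {12, 21} — a naked pair. Remove those values from locker 3, locker 5, locker 7, locker 8.
That leaves locker 8 = 1. Strike 1 from locker 3, locker 5, locker 6.
locker 3's domain is down to {13}, so locker 3 = 13. Remove 13 from locker 5.
So locker 5 = 4.

4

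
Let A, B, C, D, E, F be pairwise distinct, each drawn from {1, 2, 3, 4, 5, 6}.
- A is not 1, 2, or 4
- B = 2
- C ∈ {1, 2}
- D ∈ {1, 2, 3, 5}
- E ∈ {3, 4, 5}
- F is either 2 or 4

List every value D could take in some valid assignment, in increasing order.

B must be 2 (only option left). Remove 2 from C, D, F.
C's domain is down to {1}, so C = 1. Remove 1 from D.
F's domain is down to {4}, so F = 4. So E can't be 4.
The 3 still-open variables draw from only 3 values {3, 5, 6}, so each is used; only A can be 6, hence A = 6.
No further eliminations apply; D can still be any of 3, 5.

3, 5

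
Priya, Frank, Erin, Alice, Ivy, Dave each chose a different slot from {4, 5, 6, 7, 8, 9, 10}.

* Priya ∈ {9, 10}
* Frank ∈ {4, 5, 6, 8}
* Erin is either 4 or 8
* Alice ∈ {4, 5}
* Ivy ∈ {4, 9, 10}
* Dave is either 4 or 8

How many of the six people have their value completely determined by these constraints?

The 6 variables draw from only 6 values {4, 5, 6, 8, 9, 10}, so each is used; only Frank can be 6, hence Frank = 6.
Among the 5 still-open variables, 5 fits only Alice (and all 5 values in {4, 5, 8, 9, 10} must be used), so Alice = 5.
The 2 variables Erin and Dave are confined to {4, 8}, which locks those values in; drop them from Ivy.
Determined: Frank=6, Alice=5. The other people each still have more than one consistent value. That makes 2.

2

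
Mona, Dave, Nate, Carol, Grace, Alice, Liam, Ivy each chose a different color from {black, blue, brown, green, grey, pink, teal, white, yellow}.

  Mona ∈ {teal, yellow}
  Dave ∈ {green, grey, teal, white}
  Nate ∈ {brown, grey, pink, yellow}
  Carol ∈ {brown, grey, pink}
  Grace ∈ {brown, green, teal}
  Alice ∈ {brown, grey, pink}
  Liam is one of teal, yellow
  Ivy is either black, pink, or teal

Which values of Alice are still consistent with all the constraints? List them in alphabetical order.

Among the 8 variables, black fits only Ivy (and all 8 values in {black, brown, green, grey, pink, teal, white, yellow} must be used), so Ivy = black.
The 7 still-open variables draw from only 7 values {brown, green, grey, pink, teal, white, yellow}, so each is used; only Dave can be white, hence Dave = white.
The 6 still-open variables together cover exactly {brown, green, grey, pink, teal, yellow} — 6 values for 6 variables — and green appears only in Grace's list, so Grace = green.
The 2 variables Mona and Liam are confined to {teal, yellow}, which locks those values in; drop them from Nate.
No further eliminations apply; Alice can still be any of brown, grey, pink.

brown, grey, pink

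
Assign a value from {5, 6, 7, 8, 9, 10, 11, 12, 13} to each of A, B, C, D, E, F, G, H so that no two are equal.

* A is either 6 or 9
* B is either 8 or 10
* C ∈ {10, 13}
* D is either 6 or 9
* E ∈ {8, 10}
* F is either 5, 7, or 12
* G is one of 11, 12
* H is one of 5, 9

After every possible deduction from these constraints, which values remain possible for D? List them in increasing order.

6, 9

A and D share exactly the 2 values {6, 9}; by pigeonhole those values go to them, so strike 6, 9 from H.
That leaves H = 5. So F can't be 5.
The 2 variables B and E are confined to {8, 10}, which locks those values in; drop them from C.
C has just one choice, so C = 13.
No further eliminations apply; D can still be any of 6, 9.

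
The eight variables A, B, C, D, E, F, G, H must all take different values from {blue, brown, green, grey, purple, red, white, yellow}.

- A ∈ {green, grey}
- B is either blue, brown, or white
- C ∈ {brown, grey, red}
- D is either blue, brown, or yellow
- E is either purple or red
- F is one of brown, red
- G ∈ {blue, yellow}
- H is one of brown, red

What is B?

The 8 variables draw from only 8 values {blue, brown, green, grey, purple, red, white, yellow}, so each is used; only A can be green, hence A = green.
The 7 still-open variables together cover exactly {blue, brown, grey, purple, red, white, yellow} — 7 values for 7 variables — and grey appears only in C's list, so C = grey.
The 6 still-open variables together cover exactly {blue, brown, purple, red, white, yellow} — 6 values for 6 variables — and purple appears only in E's list, so E = purple.
The 5 still-open variables draw from only 5 values {blue, brown, red, white, yellow}, so each is used; only B can be white, hence B = white.

white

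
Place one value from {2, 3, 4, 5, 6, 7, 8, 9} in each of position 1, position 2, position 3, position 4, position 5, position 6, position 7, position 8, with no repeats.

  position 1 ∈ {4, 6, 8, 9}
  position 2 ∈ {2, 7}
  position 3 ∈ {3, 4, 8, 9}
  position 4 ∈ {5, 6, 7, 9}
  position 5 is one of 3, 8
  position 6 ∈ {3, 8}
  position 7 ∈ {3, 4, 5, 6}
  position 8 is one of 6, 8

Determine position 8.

6

The 8 variables draw from only 8 values {2, 3, 4, 5, 6, 7, 8, 9}, so each is used; only position 2 can be 2, hence position 2 = 2.
The 7 still-open variables draw from only 7 values {3, 4, 5, 6, 7, 8, 9}, so each is used; only position 4 can be 7, hence position 4 = 7.
The 6 still-open variables draw from only 6 values {3, 4, 5, 6, 8, 9}, so each is used; only position 7 can be 5, hence position 7 = 5.
position 5 and position 6 between them cover only {3, 8} — a naked pair. Remove those values from position 1, position 3, position 8.
So position 8 = 6.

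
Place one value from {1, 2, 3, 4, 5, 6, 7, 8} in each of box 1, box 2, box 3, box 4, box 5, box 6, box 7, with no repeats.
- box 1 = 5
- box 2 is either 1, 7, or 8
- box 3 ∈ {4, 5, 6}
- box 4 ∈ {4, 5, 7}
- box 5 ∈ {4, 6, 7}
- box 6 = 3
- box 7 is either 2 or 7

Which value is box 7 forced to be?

2

box 1 must be 5 (only option left). Remove 5 from box 3, box 4.
box 6's domain is down to {3}, so box 6 = 3.
The 3 variables box 3, box 4, box 5 are confined to {4, 6, 7}, which locks those values in; drop them from box 2, box 7.
So box 7 = 2.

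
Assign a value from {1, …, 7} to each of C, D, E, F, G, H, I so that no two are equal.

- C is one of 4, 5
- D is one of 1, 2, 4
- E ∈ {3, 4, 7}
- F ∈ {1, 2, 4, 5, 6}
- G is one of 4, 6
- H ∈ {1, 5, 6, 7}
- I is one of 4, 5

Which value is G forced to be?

The 7 variables together cover exactly {1, 2, 3, 4, 5, 6, 7} — 7 values for 7 variables — and 3 appears only in E's list, so E = 3.
The 6 still-open variables together cover exactly {1, 2, 4, 5, 6, 7} — 6 values for 6 variables — and 7 appears only in H's list, so H = 7.
C and I between them cover only {4, 5} — a naked pair. Remove those values from D, F, G.
So G = 6.

6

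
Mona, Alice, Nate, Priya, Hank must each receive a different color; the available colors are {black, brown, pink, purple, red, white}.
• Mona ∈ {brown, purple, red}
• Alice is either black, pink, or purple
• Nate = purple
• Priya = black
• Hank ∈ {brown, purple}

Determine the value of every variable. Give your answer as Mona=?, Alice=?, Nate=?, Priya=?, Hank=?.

Mona=red, Alice=pink, Nate=purple, Priya=black, Hank=brown

Nate's domain is down to {purple}, so Nate = purple. Strike purple from Mona, Alice, Hank.
Priya's domain is down to {black}, so Priya = black. Strike black from Alice.
Hank must be brown (only option left). Eliminate brown elsewhere: Mona.
That leaves Mona = red.
That leaves Alice = pink.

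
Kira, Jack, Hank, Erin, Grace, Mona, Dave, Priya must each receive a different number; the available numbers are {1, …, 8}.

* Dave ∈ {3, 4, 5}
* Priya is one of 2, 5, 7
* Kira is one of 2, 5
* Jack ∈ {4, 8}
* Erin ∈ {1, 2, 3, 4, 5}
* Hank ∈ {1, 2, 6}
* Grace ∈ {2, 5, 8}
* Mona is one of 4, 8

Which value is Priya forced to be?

7

Among the 8 variables, 6 fits only Hank (and all 8 values in {1, 2, 3, 4, 5, 6, 7, 8} must be used), so Hank = 6.
The 7 still-open variables draw from only 7 values {1, 2, 3, 4, 5, 7, 8}, so each is used; only Erin can be 1, hence Erin = 1.
The 6 still-open variables draw from only 6 values {2, 3, 4, 5, 7, 8}, so each is used; only Dave can be 3, hence Dave = 3.
Among the 5 still-open variables, 7 fits only Priya (and all 5 values in {2, 4, 5, 7, 8} must be used), so Priya = 7.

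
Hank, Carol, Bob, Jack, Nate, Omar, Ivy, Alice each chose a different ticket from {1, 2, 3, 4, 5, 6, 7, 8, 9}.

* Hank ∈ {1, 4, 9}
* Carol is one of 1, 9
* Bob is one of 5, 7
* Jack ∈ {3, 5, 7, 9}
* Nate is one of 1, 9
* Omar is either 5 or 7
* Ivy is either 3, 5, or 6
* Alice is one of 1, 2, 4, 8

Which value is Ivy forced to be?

6

Carol and Nate between them cover only {1, 9} — a naked pair. Remove those values from Hank, Jack, Alice.
Hank must be 4 (only option left). Strike 4 from Alice.
Bob and Omar share exactly the 2 values {5, 7}; by pigeonhole those values go to them, so strike 5, 7 from Jack, Ivy.
That leaves Jack = 3. So Ivy can't be 3.
So Ivy = 6.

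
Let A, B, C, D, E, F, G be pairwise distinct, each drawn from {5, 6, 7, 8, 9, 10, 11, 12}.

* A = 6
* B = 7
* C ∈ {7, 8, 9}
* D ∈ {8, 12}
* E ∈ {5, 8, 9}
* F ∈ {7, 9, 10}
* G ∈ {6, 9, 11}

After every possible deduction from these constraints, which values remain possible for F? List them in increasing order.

9, 10

A must be 6 (only option left). So G can't be 6.
That leaves B = 7. Strike 7 from C, F.
No further eliminations apply; F can still be any of 9, 10.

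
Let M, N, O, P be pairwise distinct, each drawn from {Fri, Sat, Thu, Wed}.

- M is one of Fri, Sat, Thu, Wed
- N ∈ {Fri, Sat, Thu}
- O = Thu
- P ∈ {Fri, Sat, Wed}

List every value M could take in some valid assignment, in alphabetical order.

Fri, Sat, Wed

O must be Thu (only option left). Eliminate Thu elsewhere: M, N.
No further eliminations apply; M can still be any of Fri, Sat, Wed.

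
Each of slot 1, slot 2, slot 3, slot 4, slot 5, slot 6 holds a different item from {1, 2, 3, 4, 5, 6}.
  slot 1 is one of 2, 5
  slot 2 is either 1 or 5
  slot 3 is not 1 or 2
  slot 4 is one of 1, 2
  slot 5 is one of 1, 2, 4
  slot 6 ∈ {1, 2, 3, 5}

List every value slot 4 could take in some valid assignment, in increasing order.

1, 2

The 6 variables together cover exactly {1, 2, 3, 4, 5, 6} — 6 values for 6 variables — and 6 appears only in slot 3's list, so slot 3 = 6.
The 5 still-open variables draw from only 5 values {1, 2, 3, 4, 5}, so each is used; only slot 6 can be 3, hence slot 6 = 3.
The 4 still-open variables draw from only 4 values {1, 2, 4, 5}, so each is used; only slot 5 can be 4, hence slot 5 = 4.
No further eliminations apply; slot 4 can still be any of 1, 2.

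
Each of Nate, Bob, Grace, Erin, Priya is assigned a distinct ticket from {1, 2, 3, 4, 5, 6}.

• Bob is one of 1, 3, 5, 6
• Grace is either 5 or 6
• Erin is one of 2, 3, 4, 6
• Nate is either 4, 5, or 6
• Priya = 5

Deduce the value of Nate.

Priya has just one choice, so Priya = 5. Eliminate 5 elsewhere: Nate, Bob, Grace.
Grace's domain is down to {6}, so Grace = 6. Strike 6 from Nate, Bob, Erin.
So Nate = 4.

4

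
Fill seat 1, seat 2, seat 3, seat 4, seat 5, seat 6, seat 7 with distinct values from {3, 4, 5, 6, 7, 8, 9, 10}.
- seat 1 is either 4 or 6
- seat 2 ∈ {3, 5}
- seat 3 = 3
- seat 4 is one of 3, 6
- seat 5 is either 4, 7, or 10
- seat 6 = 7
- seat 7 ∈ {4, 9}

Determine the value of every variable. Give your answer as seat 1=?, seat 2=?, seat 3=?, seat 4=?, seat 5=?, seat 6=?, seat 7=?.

seat 1=4, seat 2=5, seat 3=3, seat 4=6, seat 5=10, seat 6=7, seat 7=9

seat 3's domain is down to {3}, so seat 3 = 3. Strike 3 from seat 2, seat 4.
seat 4 must be 6 (only option left). Eliminate 6 elsewhere: seat 1.
That leaves seat 6 = 7. Strike 7 from seat 5.
seat 1's domain is down to {4}, so seat 1 = 4. Remove 4 from seat 5, seat 7.
seat 2 must be 5 (only option left).
That leaves seat 5 = 10.
seat 7 must be 9 (only option left).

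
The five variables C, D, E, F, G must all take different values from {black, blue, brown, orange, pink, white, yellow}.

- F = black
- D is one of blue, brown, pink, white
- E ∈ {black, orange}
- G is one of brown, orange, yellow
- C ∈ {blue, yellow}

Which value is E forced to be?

orange

F must be black (only option left). Eliminate black elsewhere: E.
So E = orange.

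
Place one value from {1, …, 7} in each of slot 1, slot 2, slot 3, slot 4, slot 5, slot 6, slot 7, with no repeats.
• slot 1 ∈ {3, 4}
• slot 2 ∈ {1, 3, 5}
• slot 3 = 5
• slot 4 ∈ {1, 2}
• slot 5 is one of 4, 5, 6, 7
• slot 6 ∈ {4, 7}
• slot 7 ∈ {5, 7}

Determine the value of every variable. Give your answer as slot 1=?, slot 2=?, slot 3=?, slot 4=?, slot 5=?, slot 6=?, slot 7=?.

slot 1=3, slot 2=1, slot 3=5, slot 4=2, slot 5=6, slot 6=4, slot 7=7

slot 3 has just one choice, so slot 3 = 5. Strike 5 from slot 2, slot 5, slot 7.
slot 7 has just one choice, so slot 7 = 7. So slot 5, slot 6 can't be 7.
That leaves slot 6 = 4. Remove 4 from slot 1, slot 5.
slot 1 has just one choice, so slot 1 = 3. Remove 3 from slot 2.
slot 2 must be 1 (only option left). Strike 1 from slot 4.
slot 4 must be 2 (only option left).
That leaves slot 5 = 6.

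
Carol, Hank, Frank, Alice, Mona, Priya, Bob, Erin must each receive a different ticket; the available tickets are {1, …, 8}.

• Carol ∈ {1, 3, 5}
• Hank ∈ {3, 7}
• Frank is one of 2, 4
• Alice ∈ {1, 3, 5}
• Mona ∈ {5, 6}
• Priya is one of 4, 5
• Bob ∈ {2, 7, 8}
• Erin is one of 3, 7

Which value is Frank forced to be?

2

The 8 variables draw from only 8 values {1, 2, 3, 4, 5, 6, 7, 8}, so each is used; only Mona can be 6, hence Mona = 6.
The 7 still-open variables draw from only 7 values {1, 2, 3, 4, 5, 7, 8}, so each is used; only Bob can be 8, hence Bob = 8.
Among the 6 still-open variables, 2 fits only Frank (and all 6 values in {1, 2, 3, 4, 5, 7} must be used), so Frank = 2.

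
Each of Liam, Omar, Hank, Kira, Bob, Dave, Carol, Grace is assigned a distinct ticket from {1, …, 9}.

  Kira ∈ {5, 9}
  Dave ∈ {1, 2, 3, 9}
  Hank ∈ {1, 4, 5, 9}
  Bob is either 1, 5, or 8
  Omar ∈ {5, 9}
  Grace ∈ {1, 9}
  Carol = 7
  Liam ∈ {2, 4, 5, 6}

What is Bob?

Carol must be 7 (only option left).
The 2 variables Omar and Kira are confined to {5, 9}, which locks those values in; drop them from Liam, Hank, Bob, Dave, Grace.
Grace must be 1 (only option left). So Hank, Bob, Dave can't be 1.
So Bob = 8.

8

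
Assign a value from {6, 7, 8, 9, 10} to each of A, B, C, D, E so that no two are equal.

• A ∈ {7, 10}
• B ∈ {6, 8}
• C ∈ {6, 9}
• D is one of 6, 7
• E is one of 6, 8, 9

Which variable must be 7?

D

The 5 variables draw from only 5 values {6, 7, 8, 9, 10}, so each is used; only A can be 10, hence A = 10.
The 4 still-open variables together cover exactly {6, 7, 8, 9} — 4 values for 4 variables — and 7 appears only in D's list, so D = 7.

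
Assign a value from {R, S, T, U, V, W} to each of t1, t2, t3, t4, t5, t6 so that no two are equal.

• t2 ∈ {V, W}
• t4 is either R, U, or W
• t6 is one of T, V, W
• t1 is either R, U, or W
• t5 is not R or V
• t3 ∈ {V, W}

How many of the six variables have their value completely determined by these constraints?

The 6 variables draw from only 6 values {R, S, T, U, V, W}, so each is used; only t5 can be S, hence t5 = S.
The 5 still-open variables together cover exactly {R, T, U, V, W} — 5 values for 5 variables — and T appears only in t6's list, so t6 = T.
The 2 variables t2 and t3 are confined to {V, W}, which locks those values in; drop them from t1, t4.
Determined: t5=S, t6=T. The other variables each still have more than one consistent value. That makes 2.

2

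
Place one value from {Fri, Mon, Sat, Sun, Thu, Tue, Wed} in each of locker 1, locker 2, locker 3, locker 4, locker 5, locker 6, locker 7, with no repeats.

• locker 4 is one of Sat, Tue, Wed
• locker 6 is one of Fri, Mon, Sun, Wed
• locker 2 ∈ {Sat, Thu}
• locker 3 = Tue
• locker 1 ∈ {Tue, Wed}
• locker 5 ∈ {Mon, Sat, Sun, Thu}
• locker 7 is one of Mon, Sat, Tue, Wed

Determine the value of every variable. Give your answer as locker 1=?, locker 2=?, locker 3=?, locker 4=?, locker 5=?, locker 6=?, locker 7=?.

locker 3's domain is down to {Tue}, so locker 3 = Tue. Remove Tue from locker 1, locker 4, locker 7.
locker 1 has just one choice, so locker 1 = Wed. Strike Wed from locker 4, locker 6, locker 7.
That leaves locker 4 = Sat. Eliminate Sat elsewhere: locker 2, locker 5, locker 7.
locker 7 must be Mon (only option left). Strike Mon from locker 5, locker 6.
locker 2 has just one choice, so locker 2 = Thu. Eliminate Thu elsewhere: locker 5.
That leaves locker 5 = Sun. Eliminate Sun elsewhere: locker 6.
locker 6 must be Fri (only option left).

locker 1=Wed, locker 2=Thu, locker 3=Tue, locker 4=Sat, locker 5=Sun, locker 6=Fri, locker 7=Mon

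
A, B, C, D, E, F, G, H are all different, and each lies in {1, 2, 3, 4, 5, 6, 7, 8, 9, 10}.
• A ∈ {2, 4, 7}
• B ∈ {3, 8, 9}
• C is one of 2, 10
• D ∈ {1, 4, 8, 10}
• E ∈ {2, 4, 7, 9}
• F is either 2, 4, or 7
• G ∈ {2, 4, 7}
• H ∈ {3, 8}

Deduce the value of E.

9

The 8 variables together cover exactly {1, 2, 3, 4, 7, 8, 9, 10} — 8 values for 8 variables — and 1 appears only in D's list, so D = 1.
Among the 7 still-open variables, 10 fits only C (and all 7 values in {2, 3, 4, 7, 8, 9, 10} must be used), so C = 10.
The 3 variables A, F, G are confined to {2, 4, 7}, which locks those values in; drop them from E.
So E = 9.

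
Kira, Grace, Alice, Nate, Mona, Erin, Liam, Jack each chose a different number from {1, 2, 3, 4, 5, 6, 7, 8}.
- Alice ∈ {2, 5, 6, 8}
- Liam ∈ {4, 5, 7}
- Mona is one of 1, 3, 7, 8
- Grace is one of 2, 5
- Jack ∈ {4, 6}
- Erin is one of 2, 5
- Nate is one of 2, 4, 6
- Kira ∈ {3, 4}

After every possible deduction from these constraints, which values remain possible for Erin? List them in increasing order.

2, 5

Among the 8 variables, 1 fits only Mona (and all 8 values in {1, 2, 3, 4, 5, 6, 7, 8} must be used), so Mona = 1.
The 7 still-open variables draw from only 7 values {2, 3, 4, 5, 6, 7, 8}, so each is used; only Kira can be 3, hence Kira = 3.
Among the 6 still-open variables, 7 fits only Liam (and all 6 values in {2, 4, 5, 6, 7, 8} must be used), so Liam = 7.
The 5 still-open variables draw from only 5 values {2, 4, 5, 6, 8}, so each is used; only Alice can be 8, hence Alice = 8.
Grace and Erin between them cover only {2, 5} — a naked pair. Remove those values from Nate.
No further eliminations apply; Erin can still be any of 2, 5.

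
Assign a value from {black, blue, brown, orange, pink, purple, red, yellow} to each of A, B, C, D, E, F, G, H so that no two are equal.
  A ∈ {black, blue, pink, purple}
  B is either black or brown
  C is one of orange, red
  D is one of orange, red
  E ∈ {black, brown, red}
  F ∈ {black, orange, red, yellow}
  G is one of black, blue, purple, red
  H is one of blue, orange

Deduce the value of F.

The 8 variables together cover exactly {black, blue, brown, orange, pink, purple, red, yellow} — 8 values for 8 variables — and pink appears only in A's list, so A = pink.
The 7 still-open variables draw from only 7 values {black, blue, brown, orange, purple, red, yellow}, so each is used; only G can be purple, hence G = purple.
The 6 still-open variables together cover exactly {black, blue, brown, orange, red, yellow} — 6 values for 6 variables — and blue appears only in H's list, so H = blue.
The 5 still-open variables together cover exactly {black, brown, orange, red, yellow} — 5 values for 5 variables — and yellow appears only in F's list, so F = yellow.

yellow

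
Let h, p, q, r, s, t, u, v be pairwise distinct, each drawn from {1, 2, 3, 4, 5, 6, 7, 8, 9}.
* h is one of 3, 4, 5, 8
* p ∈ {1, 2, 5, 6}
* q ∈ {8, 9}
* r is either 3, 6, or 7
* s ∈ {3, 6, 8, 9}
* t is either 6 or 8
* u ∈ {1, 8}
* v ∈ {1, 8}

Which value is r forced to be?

7

u and v share exactly the 2 values {1, 8}; by pigeonhole those values go to them, so strike 1, 8 from h, p, q, s, t.
q must be 9 (only option left). Strike 9 from s.
t must be 6 (only option left). Eliminate 6 elsewhere: p, r, s.
s must be 3 (only option left). Strike 3 from h, r.
So r = 7.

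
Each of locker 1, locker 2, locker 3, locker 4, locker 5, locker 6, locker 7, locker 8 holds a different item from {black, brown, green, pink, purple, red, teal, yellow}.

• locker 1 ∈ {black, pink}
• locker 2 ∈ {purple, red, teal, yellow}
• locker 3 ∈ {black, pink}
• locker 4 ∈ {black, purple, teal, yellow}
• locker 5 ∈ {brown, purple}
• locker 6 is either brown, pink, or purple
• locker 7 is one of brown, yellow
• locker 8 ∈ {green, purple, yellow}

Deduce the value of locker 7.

yellow

The 8 variables together cover exactly {black, brown, green, pink, purple, red, teal, yellow} — 8 values for 8 variables — and green appears only in locker 8's list, so locker 8 = green.
The 7 still-open variables draw from only 7 values {black, brown, pink, purple, red, teal, yellow}, so each is used; only locker 2 can be red, hence locker 2 = red.
Among the 6 still-open variables, teal fits only locker 4 (and all 6 values in {black, brown, pink, purple, teal, yellow} must be used), so locker 4 = teal.
The 5 still-open variables together cover exactly {black, brown, pink, purple, yellow} — 5 values for 5 variables — and yellow appears only in locker 7's list, so locker 7 = yellow.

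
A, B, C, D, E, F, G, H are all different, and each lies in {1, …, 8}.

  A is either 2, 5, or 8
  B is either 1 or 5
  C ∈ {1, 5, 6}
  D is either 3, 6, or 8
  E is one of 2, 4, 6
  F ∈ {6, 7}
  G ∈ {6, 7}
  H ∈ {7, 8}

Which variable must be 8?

H

Among the 8 variables, 3 fits only D (and all 8 values in {1, 2, 3, 4, 5, 6, 7, 8} must be used), so D = 3.
Among the 7 still-open variables, 4 fits only E (and all 7 values in {1, 2, 4, 5, 6, 7, 8} must be used), so E = 4.
The 6 still-open variables together cover exactly {1, 2, 5, 6, 7, 8} — 6 values for 6 variables — and 2 appears only in A's list, so A = 2.
Among the 5 still-open variables, 8 fits only H (and all 5 values in {1, 5, 6, 7, 8} must be used), so H = 8.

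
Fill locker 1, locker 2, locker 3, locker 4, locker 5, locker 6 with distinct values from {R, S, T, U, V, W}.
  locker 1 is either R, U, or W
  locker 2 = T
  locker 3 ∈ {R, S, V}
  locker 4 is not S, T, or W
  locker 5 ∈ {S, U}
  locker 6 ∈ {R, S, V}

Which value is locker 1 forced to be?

locker 2 must be T (only option left).
The 5 still-open variables draw from only 5 values {R, S, U, V, W}, so each is used; only locker 1 can be W, hence locker 1 = W.

W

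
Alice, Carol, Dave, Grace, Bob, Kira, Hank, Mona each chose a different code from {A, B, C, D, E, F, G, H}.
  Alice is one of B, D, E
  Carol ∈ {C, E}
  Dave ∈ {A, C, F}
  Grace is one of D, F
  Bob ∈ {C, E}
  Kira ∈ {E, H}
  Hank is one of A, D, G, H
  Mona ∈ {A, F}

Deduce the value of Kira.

H

The 8 variables draw from only 8 values {A, B, C, D, E, F, G, H}, so each is used; only Alice can be B, hence Alice = B.
The 7 still-open variables together cover exactly {A, C, D, E, F, G, H} — 7 values for 7 variables — and G appears only in Hank's list, so Hank = G.
The 6 still-open variables draw from only 6 values {A, C, D, E, F, H}, so each is used; only Grace can be D, hence Grace = D.
The 5 still-open variables together cover exactly {A, C, E, F, H} — 5 values for 5 variables — and H appears only in Kira's list, so Kira = H.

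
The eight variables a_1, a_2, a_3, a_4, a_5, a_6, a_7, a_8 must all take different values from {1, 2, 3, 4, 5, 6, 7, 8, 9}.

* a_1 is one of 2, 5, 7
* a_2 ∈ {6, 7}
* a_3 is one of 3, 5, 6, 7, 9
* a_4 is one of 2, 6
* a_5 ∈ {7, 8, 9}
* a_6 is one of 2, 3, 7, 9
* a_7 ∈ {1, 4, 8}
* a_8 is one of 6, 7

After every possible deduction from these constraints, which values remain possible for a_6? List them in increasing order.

a_2 and a_8 share exactly the 2 values {6, 7}; by pigeonhole those values go to them, so strike 6, 7 from a_1, a_3, a_4, a_5, a_6.
a_4 has just one choice, so a_4 = 2. Remove 2 from a_1, a_6.
That leaves a_1 = 5. Eliminate 5 elsewhere: a_3.
a_3 and a_6 share exactly the 2 values {3, 9}; by pigeonhole those values go to them, so strike 3, 9 from a_5.
a_5 has just one choice, so a_5 = 8. Strike 8 from a_7.
No further eliminations apply; a_6 can still be any of 3, 9.

3, 9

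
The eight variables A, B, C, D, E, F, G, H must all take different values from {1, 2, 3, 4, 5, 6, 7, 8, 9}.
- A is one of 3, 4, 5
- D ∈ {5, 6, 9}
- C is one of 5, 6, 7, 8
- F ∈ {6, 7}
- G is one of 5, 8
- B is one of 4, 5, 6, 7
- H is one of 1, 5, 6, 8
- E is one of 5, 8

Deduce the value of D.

The 8 variables draw from only 8 values {1, 3, 4, 5, 6, 7, 8, 9}, so each is used; only H can be 1, hence H = 1.
The 7 still-open variables together cover exactly {3, 4, 5, 6, 7, 8, 9} — 7 values for 7 variables — and 3 appears only in A's list, so A = 3.
The 6 still-open variables draw from only 6 values {4, 5, 6, 7, 8, 9}, so each is used; only B can be 4, hence B = 4.
The 5 still-open variables draw from only 5 values {5, 6, 7, 8, 9}, so each is used; only D can be 9, hence D = 9.

9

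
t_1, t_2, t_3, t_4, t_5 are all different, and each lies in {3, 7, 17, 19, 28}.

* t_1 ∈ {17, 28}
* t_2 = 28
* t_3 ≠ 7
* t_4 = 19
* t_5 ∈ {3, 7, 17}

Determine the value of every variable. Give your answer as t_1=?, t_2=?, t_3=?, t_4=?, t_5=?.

t_1=17, t_2=28, t_3=3, t_4=19, t_5=7

t_2's domain is down to {28}, so t_2 = 28. So t_1, t_3 can't be 28.
t_4's domain is down to {19}, so t_4 = 19. Strike 19 from t_3.
That leaves t_1 = 17. So t_3, t_5 can't be 17.
t_3 has just one choice, so t_3 = 3. Strike 3 from t_5.
t_5 has just one choice, so t_5 = 7.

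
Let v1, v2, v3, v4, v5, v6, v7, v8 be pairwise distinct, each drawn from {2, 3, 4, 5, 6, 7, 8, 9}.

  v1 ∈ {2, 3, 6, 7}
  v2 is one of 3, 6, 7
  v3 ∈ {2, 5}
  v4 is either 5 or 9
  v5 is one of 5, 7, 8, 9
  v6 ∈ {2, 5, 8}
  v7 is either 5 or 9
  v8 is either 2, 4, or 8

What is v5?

The 8 variables together cover exactly {2, 3, 4, 5, 6, 7, 8, 9} — 8 values for 8 variables — and 4 appears only in v8's list, so v8 = 4.
v4 and v7 share exactly the 2 values {5, 9}; by pigeonhole those values go to them, so strike 5, 9 from v3, v5, v6.
That leaves v3 = 2. So v1, v6 can't be 2.
v6's domain is down to {8}, so v6 = 8. Eliminate 8 elsewhere: v5.
So v5 = 7.

7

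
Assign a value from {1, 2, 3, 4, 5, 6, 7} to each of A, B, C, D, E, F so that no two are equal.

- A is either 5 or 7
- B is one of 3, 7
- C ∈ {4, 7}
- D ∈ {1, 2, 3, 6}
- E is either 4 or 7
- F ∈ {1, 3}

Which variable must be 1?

The 2 variables C and E are confined to {4, 7}, which locks those values in; drop them from A, B.
A must be 5 (only option left).
B's domain is down to {3}, so B = 3. So D, F can't be 3.
So 1 goes to F.

F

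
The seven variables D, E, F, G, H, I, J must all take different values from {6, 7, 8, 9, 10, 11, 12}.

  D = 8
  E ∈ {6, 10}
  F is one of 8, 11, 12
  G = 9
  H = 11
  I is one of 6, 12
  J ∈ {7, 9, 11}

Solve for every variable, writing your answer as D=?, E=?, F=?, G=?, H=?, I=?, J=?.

D=8, E=10, F=12, G=9, H=11, I=6, J=7

D has just one choice, so D = 8. So F can't be 8.
G must be 9 (only option left). Remove 9 from J.
H has just one choice, so H = 11. Strike 11 from F, J.
J has just one choice, so J = 7.
That leaves F = 12. Strike 12 from I.
I's domain is down to {6}, so I = 6. So E can't be 6.
E's domain is down to {10}, so E = 10.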